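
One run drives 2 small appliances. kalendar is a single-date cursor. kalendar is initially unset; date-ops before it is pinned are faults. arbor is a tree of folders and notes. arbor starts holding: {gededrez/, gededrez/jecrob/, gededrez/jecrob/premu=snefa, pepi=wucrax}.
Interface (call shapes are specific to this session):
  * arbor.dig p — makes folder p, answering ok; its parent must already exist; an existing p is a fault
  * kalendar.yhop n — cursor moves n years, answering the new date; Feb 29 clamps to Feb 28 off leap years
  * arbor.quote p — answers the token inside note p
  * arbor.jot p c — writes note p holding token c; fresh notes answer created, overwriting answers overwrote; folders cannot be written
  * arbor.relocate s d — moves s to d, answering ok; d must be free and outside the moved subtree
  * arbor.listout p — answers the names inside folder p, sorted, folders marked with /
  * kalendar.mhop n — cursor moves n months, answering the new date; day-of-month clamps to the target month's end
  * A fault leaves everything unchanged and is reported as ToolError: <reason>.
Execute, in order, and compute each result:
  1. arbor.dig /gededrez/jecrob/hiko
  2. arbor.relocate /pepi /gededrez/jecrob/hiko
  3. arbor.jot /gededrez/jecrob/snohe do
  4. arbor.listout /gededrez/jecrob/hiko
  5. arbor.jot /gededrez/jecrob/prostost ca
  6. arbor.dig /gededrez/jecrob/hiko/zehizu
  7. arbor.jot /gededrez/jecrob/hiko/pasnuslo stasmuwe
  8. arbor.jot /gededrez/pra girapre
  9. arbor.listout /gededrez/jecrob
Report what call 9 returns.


Answer: [hiko/, premu, prostost, snohe]

Derivation:
Then arbor.dig passing p='/gededrez/jecrob/hiko', — result: ok.
I use arbor.relocate passing s='/pepi', d='/gededrez/jecrob/hiko', and get ToolError: exists.
I run arbor.jot passing p='/gededrez/jecrob/snohe', c='do', → created.
I use arbor.listout passing p='/gededrez/jecrob/hiko', and get [].
I invoke arbor.jot passing p='/gededrez/jecrob/prostost', c='ca', yielding created.
I try arbor.dig passing p='/gededrez/jecrob/hiko/zehizu': ok.
Then arbor.jot passing p='/gededrez/jecrob/hiko/pasnuslo', c='stasmuwe', and get created.
I call arbor.jot passing p='/gededrez/pra', c='girapre', and observe created.
I invoke arbor.listout passing p='/gededrez/jecrob', — result: [hiko/, premu, prostost, snohe].


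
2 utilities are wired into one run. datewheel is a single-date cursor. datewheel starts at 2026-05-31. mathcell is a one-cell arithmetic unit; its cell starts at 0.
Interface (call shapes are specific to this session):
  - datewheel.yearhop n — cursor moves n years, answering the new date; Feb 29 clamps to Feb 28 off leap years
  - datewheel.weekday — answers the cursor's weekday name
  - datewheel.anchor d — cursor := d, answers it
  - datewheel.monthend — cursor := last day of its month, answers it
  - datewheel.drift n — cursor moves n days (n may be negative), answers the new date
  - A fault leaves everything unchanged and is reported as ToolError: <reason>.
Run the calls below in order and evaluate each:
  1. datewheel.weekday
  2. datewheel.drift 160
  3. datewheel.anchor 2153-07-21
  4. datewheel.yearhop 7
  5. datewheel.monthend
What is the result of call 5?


Answer: 2160-07-31

Derivation:
-- 1. weekday() : Sunday
-- 2. drift(n: 160) : 2026-11-07
-- 3. anchor(d: 2153-07-21) : 2153-07-21
-- 4. yearhop(n: 7) : 2160-07-21
-- 5. monthend() : 2160-07-31


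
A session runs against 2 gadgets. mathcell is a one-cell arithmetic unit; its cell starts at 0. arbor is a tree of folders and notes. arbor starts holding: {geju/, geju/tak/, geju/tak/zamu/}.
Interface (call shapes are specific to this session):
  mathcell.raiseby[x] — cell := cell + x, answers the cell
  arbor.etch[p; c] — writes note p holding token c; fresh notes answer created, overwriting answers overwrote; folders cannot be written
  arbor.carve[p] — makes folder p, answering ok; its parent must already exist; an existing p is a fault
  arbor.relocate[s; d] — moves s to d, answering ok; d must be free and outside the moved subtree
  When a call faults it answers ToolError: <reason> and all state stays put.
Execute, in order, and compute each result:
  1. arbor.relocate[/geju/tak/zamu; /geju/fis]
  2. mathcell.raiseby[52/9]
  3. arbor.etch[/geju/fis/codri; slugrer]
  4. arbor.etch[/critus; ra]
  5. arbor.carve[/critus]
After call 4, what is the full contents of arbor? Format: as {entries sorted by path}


Invoking arbor.relocate(/geju/tak/zamu, /geju/fis), → ok.
I try mathcell.raiseby(52/9), yielding 52/9.
Next I call arbor.etch(/geju/fis/codri, slugrer), yielding created.
I call arbor.etch(/critus, ra), yielding created.
I use arbor.carve(/critus), giving ToolError: exists.

Answer: {critus=ra, geju/, geju/fis/, geju/fis/codri=slugrer, geju/tak/}


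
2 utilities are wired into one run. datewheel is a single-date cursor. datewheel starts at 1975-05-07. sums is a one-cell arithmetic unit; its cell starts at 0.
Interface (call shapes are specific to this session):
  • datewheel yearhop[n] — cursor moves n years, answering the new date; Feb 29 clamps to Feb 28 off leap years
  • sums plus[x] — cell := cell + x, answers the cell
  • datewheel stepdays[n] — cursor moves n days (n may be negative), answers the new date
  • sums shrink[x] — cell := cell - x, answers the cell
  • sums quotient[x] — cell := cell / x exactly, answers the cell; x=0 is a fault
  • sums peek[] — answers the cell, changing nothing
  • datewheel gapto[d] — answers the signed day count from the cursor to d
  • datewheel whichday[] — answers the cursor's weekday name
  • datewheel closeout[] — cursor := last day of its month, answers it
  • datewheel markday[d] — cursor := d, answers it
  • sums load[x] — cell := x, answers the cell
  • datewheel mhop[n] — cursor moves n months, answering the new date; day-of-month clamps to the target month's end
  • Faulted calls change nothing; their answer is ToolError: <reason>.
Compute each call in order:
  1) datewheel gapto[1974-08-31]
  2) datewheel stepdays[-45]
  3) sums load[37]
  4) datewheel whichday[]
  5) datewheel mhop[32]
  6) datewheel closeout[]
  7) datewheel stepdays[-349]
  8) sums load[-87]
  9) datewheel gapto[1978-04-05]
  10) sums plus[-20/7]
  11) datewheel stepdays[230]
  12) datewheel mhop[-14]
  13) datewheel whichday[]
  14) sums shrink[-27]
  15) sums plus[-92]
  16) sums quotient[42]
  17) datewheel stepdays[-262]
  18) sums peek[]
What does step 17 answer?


Answer: 1975-09-15

Derivation:
% datewheel gapto(d→1974-08-31) == -249
% datewheel stepdays(n→-45) == 1975-03-23
% sums load(x→37) == 37
% datewheel whichday() == Sunday
% datewheel mhop(n→32) == 1977-11-23
% datewheel closeout() == 1977-11-30
% datewheel stepdays(n→-349) == 1976-12-16
% sums load(x→-87) == -87
% datewheel gapto(d→1978-04-05) == 475
% sums plus(x→-20/7) == -629/7
% datewheel stepdays(n→230) == 1977-08-03
% datewheel mhop(n→-14) == 1976-06-03
% datewheel whichday() == Thursday
% sums shrink(x→-27) == -440/7
% sums plus(x→-92) == -1084/7
% sums quotient(x→42) == -542/147
% datewheel stepdays(n→-262) == 1975-09-15
% sums peek() == -542/147


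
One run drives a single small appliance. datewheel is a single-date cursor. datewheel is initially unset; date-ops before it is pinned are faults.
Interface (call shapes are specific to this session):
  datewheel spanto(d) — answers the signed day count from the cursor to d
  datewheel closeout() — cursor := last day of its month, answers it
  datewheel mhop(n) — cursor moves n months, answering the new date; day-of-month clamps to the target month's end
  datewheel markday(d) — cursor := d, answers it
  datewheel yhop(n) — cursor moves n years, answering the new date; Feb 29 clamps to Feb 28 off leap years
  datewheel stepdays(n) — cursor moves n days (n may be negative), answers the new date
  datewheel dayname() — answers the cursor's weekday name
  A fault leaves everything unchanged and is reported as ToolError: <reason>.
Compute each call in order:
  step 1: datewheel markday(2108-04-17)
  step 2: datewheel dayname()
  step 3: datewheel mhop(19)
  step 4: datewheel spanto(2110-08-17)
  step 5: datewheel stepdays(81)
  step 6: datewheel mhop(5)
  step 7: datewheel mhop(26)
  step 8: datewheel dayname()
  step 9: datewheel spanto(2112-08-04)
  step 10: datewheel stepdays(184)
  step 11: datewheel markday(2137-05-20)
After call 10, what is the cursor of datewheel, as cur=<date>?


==> datewheel markday(d='2108-04-17')
<== 2108-04-17
==> datewheel dayname()
<== Tuesday
==> datewheel mhop(n='19')
<== 2109-11-17
==> datewheel spanto(d='2110-08-17')
<== 273
==> datewheel stepdays(n='81')
<== 2110-02-06
==> datewheel mhop(n='5')
<== 2110-07-06
==> datewheel mhop(n='26')
<== 2112-09-06
==> datewheel dayname()
<== Tuesday
==> datewheel spanto(d='2112-08-04')
<== -33
==> datewheel stepdays(n='184')
<== 2113-03-09
==> datewheel markday(d='2137-05-20')
<== 2137-05-20

Answer: cur=2113-03-09


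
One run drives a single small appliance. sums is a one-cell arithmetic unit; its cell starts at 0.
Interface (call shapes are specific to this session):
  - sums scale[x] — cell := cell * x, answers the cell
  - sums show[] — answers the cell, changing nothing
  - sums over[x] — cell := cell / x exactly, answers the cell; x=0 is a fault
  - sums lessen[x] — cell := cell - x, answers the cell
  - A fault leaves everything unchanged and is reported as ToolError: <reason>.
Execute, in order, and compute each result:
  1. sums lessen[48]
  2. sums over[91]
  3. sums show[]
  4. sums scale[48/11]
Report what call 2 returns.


Answer: -48/91

Derivation:
;; sums lessen(x=48) : -48
;; sums over(x=91) : -48/91
;; sums show() : -48/91
;; sums scale(x=48/11) : -2304/1001


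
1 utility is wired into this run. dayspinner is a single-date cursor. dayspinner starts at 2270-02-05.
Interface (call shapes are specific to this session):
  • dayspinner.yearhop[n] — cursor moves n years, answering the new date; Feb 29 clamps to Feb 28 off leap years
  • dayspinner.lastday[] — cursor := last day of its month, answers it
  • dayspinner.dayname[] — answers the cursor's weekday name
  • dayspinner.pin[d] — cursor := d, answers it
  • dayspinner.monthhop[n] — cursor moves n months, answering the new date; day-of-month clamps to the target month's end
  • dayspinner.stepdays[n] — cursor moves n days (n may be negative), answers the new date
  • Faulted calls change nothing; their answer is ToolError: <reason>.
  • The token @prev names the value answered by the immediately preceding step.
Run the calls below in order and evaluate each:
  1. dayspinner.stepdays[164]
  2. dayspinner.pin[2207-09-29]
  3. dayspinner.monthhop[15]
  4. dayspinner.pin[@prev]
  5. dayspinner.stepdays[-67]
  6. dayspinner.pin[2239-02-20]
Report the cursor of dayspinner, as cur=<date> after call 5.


CALL stepdays[164]
RET  2270-07-19
CALL pin[2207-09-29]
RET  2207-09-29
CALL monthhop[15]
RET  2208-12-29
CALL pin[@prev]
RET  2208-12-29
CALL stepdays[-67]
RET  2208-10-23
CALL pin[2239-02-20]
RET  2239-02-20

Answer: cur=2208-10-23


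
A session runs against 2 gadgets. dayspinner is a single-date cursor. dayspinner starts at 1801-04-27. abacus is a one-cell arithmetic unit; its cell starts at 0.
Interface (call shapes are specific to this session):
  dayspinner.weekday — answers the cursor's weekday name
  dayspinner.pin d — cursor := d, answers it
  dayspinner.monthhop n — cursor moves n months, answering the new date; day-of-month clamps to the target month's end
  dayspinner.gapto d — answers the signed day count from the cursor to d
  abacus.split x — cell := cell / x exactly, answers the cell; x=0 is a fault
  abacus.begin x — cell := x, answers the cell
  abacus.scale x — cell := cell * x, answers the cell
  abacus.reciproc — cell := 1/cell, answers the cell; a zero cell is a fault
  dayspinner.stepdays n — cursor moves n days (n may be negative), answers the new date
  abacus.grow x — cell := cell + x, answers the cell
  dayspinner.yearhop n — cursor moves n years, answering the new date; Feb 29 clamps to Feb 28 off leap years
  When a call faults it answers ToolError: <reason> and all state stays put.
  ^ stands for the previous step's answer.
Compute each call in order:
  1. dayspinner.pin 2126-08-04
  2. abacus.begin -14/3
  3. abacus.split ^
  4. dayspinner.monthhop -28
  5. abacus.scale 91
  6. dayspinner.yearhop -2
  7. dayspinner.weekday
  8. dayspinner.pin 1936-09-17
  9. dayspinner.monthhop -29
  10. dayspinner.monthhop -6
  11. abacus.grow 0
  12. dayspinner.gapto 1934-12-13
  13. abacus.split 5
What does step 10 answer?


$ dayspinner.pin d→2126-08-04
:: 2126-08-04
$ abacus.begin x→-14/3
:: -14/3
$ abacus.split x→^
:: 1
$ dayspinner.monthhop n→-28
:: 2124-04-04
$ abacus.scale x→91
:: 91
$ dayspinner.yearhop n→-2
:: 2122-04-04
$ dayspinner.weekday
:: Saturday
$ dayspinner.pin d→1936-09-17
:: 1936-09-17
$ dayspinner.monthhop n→-29
:: 1934-04-17
$ dayspinner.monthhop n→-6
:: 1933-10-17
$ abacus.grow x→0
:: 91
$ dayspinner.gapto d→1934-12-13
:: 422
$ abacus.split x→5
:: 91/5

Answer: 1933-10-17


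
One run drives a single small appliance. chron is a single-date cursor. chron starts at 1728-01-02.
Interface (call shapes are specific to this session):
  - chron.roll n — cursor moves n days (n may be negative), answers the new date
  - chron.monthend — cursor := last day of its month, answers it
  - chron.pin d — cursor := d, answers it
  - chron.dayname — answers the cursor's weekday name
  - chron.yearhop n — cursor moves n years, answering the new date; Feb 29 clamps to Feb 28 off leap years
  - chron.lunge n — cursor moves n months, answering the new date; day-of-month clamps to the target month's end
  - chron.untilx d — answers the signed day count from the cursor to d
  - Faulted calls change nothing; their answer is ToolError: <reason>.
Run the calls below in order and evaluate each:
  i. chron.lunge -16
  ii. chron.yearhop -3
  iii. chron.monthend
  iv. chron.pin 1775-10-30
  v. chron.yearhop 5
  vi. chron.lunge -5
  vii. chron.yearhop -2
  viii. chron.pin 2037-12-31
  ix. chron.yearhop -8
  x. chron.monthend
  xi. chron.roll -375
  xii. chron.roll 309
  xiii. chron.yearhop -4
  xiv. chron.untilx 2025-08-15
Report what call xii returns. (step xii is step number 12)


Answer: 2029-10-26

Derivation:
CALL chron.lunge[n→-16]
RET  1726-09-02
CALL chron.yearhop[n→-3]
RET  1723-09-02
CALL chron.monthend[]
RET  1723-09-30
CALL chron.pin[d→1775-10-30]
RET  1775-10-30
CALL chron.yearhop[n→5]
RET  1780-10-30
CALL chron.lunge[n→-5]
RET  1780-05-30
CALL chron.yearhop[n→-2]
RET  1778-05-30
CALL chron.pin[d→2037-12-31]
RET  2037-12-31
CALL chron.yearhop[n→-8]
RET  2029-12-31
CALL chron.monthend[]
RET  2029-12-31
CALL chron.roll[n→-375]
RET  2028-12-21
CALL chron.roll[n→309]
RET  2029-10-26
CALL chron.yearhop[n→-4]
RET  2025-10-26
CALL chron.untilx[d→2025-08-15]
RET  -72


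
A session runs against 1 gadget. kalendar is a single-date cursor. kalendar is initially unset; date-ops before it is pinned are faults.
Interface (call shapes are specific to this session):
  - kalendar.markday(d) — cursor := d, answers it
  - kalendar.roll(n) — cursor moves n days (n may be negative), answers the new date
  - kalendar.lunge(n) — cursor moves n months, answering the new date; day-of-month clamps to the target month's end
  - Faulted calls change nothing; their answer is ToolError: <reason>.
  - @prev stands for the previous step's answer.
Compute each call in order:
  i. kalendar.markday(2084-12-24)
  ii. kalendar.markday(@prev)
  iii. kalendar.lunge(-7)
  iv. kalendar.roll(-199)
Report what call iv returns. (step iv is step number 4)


Step: markday[d=2084-12-24]
Result: 2084-12-24
Step: markday[d=@prev]
Result: 2084-12-24
Step: lunge[n=-7]
Result: 2084-05-24
Step: roll[n=-199]
Result: 2083-11-07

Answer: 2083-11-07


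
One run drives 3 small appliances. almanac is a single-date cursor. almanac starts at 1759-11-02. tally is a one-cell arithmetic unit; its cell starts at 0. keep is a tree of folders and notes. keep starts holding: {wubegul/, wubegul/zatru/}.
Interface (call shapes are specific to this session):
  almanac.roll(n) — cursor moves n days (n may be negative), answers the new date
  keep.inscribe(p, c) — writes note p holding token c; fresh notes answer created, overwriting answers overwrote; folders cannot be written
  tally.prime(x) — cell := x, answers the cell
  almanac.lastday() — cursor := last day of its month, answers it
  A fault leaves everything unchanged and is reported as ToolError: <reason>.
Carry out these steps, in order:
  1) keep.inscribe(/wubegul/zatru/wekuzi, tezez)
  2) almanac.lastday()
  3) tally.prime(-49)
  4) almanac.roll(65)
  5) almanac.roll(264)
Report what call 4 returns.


Answer: 1760-02-03

Derivation:
Using inscribe passing p→/wubegul/zatru/wekuzi, c→tezez, and get created.
Calling lastday, and get 1759-11-30.
Using prime passing x→-49, and observe -49.
I call roll passing n→65: 1760-02-03.
I run roll passing n→264, and get 1760-10-24.


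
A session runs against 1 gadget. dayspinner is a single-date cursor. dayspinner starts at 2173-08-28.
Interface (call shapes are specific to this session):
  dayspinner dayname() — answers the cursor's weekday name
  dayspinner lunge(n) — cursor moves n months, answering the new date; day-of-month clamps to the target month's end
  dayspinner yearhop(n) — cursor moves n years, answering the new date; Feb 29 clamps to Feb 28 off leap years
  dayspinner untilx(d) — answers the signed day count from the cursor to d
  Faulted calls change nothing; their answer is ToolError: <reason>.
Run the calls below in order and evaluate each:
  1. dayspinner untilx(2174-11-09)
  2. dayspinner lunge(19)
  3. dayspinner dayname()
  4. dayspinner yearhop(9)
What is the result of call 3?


I try dayspinner untilx on d='2174-11-09', and observe 438.
I run dayspinner lunge on n='19', and observe 2175-03-28.
I invoke dayspinner dayname, giving Tuesday.
I use dayspinner yearhop on n='9', and observe 2184-03-28.

Answer: Tuesday


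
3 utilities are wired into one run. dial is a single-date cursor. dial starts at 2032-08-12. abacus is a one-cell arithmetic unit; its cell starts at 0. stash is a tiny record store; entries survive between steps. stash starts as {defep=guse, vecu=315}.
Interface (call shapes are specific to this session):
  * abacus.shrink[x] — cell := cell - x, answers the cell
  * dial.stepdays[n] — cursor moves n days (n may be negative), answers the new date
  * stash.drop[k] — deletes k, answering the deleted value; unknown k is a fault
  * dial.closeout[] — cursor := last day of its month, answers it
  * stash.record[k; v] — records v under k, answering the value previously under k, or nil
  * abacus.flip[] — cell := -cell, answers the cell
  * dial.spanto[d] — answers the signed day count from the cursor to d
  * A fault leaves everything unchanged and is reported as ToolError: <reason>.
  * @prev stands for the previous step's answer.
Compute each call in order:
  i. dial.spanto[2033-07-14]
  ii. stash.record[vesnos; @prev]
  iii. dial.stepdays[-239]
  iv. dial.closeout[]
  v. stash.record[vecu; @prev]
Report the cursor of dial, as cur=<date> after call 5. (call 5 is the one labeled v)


·→ spanto(d='2033-07-14')
·← 336
·→ record(k='vesnos', v='@prev')
·← nil
·→ stepdays(n='-239')
·← 2031-12-17
·→ closeout()
·← 2031-12-31
·→ record(k='vecu', v='@prev')
·← 315

Answer: cur=2031-12-31


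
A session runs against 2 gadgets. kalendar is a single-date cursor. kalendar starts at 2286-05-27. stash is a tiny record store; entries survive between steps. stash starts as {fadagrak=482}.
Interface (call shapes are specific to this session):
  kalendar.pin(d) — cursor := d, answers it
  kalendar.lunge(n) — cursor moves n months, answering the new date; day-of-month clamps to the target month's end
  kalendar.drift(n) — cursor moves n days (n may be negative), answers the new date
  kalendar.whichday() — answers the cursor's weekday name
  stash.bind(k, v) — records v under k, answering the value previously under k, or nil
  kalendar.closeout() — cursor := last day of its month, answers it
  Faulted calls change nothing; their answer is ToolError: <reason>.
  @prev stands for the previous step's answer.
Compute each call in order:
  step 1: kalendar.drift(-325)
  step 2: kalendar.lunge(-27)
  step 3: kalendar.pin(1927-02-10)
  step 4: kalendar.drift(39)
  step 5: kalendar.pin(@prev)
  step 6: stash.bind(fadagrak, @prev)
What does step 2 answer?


Answer: 2283-04-06

Derivation:
==> kalendar.drift(n='-325')
<== 2285-07-06
==> kalendar.lunge(n='-27')
<== 2283-04-06
==> kalendar.pin(d='1927-02-10')
<== 1927-02-10
==> kalendar.drift(n='39')
<== 1927-03-21
==> kalendar.pin(d='@prev')
<== 1927-03-21
==> stash.bind(k='fadagrak', v='@prev')
<== 482


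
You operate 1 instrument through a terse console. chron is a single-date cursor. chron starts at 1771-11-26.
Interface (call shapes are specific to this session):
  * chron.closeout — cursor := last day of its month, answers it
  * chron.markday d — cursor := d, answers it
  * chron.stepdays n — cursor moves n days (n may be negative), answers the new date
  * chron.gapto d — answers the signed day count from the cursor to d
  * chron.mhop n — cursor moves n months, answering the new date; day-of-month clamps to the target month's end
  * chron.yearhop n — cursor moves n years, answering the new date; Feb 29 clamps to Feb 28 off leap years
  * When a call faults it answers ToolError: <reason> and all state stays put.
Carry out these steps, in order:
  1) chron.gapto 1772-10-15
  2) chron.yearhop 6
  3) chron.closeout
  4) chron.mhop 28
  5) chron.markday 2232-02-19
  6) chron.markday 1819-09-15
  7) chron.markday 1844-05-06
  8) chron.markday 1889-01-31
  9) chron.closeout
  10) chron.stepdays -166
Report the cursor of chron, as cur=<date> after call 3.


>>> chron.gapto d: 1772-10-15
  324
>>> chron.yearhop n: 6
  1777-11-26
>>> chron.closeout
  1777-11-30
>>> chron.mhop n: 28
  1780-03-30
>>> chron.markday d: 2232-02-19
  2232-02-19
>>> chron.markday d: 1819-09-15
  1819-09-15
>>> chron.markday d: 1844-05-06
  1844-05-06
>>> chron.markday d: 1889-01-31
  1889-01-31
>>> chron.closeout
  1889-01-31
>>> chron.stepdays n: -166
  1888-08-18

Answer: cur=1777-11-30


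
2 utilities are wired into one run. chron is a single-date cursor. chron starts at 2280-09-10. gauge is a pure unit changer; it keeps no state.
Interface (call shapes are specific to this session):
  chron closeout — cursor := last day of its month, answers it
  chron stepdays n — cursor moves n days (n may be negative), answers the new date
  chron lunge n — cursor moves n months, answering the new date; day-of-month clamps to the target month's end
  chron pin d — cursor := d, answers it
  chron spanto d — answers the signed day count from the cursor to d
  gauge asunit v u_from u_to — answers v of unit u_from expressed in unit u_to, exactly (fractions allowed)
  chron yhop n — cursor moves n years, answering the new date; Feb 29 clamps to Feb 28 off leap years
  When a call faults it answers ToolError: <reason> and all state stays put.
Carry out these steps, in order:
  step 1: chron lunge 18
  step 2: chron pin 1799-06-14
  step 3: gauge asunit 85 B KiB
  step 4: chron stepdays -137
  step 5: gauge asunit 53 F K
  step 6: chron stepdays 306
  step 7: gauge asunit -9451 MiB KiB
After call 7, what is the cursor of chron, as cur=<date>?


Answer: cur=1799-11-30

Derivation:
Calling chron lunge using n=18, which returns 2282-03-10.
Next I call chron pin using d=1799-06-14, and get 1799-06-14.
I run gauge asunit using v=85, u_from=B, u_to=KiB, → 85/1024.
I call chron stepdays using n=-137, and get 1799-01-28.
Next I call gauge asunit using v=53, u_from=F, u_to=K, which returns 17089/60.
I use chron stepdays using n=306, → 1799-11-30.
Using gauge asunit using v=-9451, u_from=MiB, u_to=KiB, which returns -9677824.


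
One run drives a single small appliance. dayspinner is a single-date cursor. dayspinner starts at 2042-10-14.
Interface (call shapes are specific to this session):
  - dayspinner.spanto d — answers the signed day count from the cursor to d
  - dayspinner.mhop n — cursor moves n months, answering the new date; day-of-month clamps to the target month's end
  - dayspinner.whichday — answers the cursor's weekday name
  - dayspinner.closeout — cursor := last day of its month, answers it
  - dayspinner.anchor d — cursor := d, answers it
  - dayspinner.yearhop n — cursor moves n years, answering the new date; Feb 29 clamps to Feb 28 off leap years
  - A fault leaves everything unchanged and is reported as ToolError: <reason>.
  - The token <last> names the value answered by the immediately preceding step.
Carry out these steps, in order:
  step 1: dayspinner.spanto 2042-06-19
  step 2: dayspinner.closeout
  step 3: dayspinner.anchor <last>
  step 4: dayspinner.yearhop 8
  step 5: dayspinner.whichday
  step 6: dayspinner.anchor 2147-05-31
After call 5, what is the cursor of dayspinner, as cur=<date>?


% dayspinner.spanto(d: 2042-06-19) == -117
% dayspinner.closeout() == 2042-10-31
% dayspinner.anchor(d: <last>) == 2042-10-31
% dayspinner.yearhop(n: 8) == 2050-10-31
% dayspinner.whichday() == Monday
% dayspinner.anchor(d: 2147-05-31) == 2147-05-31

Answer: cur=2050-10-31


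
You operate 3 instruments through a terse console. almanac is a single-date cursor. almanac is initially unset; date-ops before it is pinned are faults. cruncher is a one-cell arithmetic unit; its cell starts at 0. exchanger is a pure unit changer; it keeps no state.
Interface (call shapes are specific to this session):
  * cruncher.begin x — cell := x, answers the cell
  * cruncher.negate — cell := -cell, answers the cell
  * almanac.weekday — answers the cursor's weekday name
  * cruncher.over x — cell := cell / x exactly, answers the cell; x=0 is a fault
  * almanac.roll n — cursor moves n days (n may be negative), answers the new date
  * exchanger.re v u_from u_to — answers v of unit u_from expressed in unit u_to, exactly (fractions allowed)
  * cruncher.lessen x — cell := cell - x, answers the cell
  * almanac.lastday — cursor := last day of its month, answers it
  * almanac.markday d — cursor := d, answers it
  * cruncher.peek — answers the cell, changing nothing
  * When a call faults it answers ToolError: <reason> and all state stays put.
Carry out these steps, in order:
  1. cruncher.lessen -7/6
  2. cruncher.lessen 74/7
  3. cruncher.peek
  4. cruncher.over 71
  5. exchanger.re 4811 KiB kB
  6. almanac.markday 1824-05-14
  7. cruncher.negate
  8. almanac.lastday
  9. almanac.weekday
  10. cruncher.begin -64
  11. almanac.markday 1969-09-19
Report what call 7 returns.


I call cruncher.lessen on x: -7/6: 7/6.
Now I run cruncher.lessen on x: 74/7, and get -395/42.
Using cruncher.peek(), yielding -395/42.
I call cruncher.over on x: 71, — result: -395/2982.
Now I run exchanger.re on v: 4811, u_from: KiB, u_to: kB, and see 615808/125.
I use almanac.markday on d: 1824-05-14, giving 1824-05-14.
I call cruncher.negate, — result: 395/2982.
Next I call almanac.lastday(), and get 1824-05-31.
I use almanac.weekday, and get Monday.
Using cruncher.begin on x: -64, — result: -64.
I use almanac.markday on d: 1969-09-19, which returns 1969-09-19.

Answer: 395/2982


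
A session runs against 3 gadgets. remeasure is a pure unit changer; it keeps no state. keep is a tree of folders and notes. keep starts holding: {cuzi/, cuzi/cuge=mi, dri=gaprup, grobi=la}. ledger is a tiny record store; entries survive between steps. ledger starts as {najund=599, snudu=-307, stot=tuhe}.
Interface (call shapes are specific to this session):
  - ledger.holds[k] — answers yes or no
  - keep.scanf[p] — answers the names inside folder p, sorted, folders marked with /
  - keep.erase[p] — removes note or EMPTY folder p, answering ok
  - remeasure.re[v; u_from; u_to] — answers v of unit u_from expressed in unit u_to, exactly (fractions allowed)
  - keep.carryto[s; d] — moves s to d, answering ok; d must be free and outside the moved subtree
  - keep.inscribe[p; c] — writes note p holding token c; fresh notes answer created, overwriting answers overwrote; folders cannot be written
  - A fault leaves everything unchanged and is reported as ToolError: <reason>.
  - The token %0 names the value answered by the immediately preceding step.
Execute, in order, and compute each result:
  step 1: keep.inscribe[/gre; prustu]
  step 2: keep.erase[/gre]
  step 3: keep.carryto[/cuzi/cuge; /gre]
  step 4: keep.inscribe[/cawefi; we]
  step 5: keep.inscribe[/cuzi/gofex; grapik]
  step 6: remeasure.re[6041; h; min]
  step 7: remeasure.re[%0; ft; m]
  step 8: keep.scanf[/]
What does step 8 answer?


Answer: [cawefi, cuzi/, dri, gre, grobi]

Derivation:
>> inscribe(p→/gre, c→prustu)
<< created
>> erase(p→/gre)
<< ok
>> carryto(s→/cuzi/cuge, d→/gre)
<< ok
>> inscribe(p→/cawefi, c→we)
<< created
>> inscribe(p→/cuzi/gofex, c→grapik)
<< created
>> re(v→6041, u_from→h, u_to→min)
<< 362460
>> re(v→%0, u_from→ft, u_to→m)
<< 13809726/125
>> scanf(p→/)
<< [cawefi, cuzi/, dri, gre, grobi]


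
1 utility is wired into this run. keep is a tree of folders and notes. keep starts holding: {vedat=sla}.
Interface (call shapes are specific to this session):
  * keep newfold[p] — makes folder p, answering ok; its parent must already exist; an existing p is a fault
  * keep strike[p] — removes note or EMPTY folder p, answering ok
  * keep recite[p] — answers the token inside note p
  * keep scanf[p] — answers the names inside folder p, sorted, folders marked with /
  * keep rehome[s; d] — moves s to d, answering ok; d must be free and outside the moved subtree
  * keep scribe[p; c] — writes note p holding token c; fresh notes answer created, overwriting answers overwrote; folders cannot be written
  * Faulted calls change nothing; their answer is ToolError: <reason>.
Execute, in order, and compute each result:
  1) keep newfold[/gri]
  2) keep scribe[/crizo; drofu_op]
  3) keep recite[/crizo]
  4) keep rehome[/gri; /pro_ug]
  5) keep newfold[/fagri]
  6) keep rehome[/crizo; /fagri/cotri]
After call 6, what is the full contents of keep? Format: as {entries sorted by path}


→ keep newfold(p=/gri)
← ok
→ keep scribe(p=/crizo, c=drofu_op)
← created
→ keep recite(p=/crizo)
← drofu_op
→ keep rehome(s=/gri, d=/pro_ug)
← ok
→ keep newfold(p=/fagri)
← ok
→ keep rehome(s=/crizo, d=/fagri/cotri)
← ok

Answer: {fagri/, fagri/cotri=drofu_op, pro_ug/, vedat=sla}


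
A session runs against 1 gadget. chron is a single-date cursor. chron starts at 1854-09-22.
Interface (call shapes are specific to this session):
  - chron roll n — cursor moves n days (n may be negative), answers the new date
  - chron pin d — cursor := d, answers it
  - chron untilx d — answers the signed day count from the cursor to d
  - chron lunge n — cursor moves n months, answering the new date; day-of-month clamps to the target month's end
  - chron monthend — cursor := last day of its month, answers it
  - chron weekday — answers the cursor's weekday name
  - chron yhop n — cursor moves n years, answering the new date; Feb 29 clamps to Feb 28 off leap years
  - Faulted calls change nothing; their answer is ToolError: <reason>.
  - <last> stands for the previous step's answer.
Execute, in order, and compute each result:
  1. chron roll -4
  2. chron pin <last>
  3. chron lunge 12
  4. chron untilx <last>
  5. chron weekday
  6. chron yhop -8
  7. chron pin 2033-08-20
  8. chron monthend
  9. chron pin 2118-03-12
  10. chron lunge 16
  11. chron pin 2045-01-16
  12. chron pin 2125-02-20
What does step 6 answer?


Answer: 1847-09-18

Derivation:
I call chron roll using -4, → 1854-09-18.
Then chron pin using <last>, and see 1854-09-18.
I try chron lunge using 12, and see 1855-09-18.
Using chron untilx using <last>, and see 0.
I use chron weekday, — result: Tuesday.
I use chron yhop using -8, yielding 1847-09-18.
I invoke chron pin using 2033-08-20, and see 2033-08-20.
Then chron monthend, → 2033-08-31.
I call chron pin using 2118-03-12: 2118-03-12.
Using chron lunge using 16, and see 2119-07-12.
Calling chron pin using 2045-01-16, and see 2045-01-16.
I invoke chron pin using 2125-02-20, → 2125-02-20.


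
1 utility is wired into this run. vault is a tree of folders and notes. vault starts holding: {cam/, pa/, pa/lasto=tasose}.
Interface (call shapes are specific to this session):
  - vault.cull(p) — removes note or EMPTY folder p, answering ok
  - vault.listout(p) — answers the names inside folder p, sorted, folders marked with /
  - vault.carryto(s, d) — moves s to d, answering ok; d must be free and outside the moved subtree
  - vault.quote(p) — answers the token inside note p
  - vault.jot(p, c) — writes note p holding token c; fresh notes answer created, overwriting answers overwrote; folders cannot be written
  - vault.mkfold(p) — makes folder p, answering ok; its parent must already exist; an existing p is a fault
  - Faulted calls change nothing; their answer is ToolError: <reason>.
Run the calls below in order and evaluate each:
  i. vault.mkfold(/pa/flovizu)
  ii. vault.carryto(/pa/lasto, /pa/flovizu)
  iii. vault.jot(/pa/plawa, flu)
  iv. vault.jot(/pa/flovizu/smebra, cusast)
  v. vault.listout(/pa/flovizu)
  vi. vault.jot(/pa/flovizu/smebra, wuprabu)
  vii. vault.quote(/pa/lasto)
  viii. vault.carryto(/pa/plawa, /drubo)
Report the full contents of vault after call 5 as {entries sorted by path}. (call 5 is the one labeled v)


;; 1. vault.mkfold(p='/pa/flovizu') => ok
;; 2. vault.carryto(s='/pa/lasto', d='/pa/flovizu') => ToolError: exists
;; 3. vault.jot(p='/pa/plawa', c='flu') => created
;; 4. vault.jot(p='/pa/flovizu/smebra', c='cusast') => created
;; 5. vault.listout(p='/pa/flovizu') => [smebra]
;; 6. vault.jot(p='/pa/flovizu/smebra', c='wuprabu') => overwrote
;; 7. vault.quote(p='/pa/lasto') => tasose
;; 8. vault.carryto(s='/pa/plawa', d='/drubo') => ok

Answer: {cam/, pa/, pa/flovizu/, pa/flovizu/smebra=cusast, pa/lasto=tasose, pa/plawa=flu}


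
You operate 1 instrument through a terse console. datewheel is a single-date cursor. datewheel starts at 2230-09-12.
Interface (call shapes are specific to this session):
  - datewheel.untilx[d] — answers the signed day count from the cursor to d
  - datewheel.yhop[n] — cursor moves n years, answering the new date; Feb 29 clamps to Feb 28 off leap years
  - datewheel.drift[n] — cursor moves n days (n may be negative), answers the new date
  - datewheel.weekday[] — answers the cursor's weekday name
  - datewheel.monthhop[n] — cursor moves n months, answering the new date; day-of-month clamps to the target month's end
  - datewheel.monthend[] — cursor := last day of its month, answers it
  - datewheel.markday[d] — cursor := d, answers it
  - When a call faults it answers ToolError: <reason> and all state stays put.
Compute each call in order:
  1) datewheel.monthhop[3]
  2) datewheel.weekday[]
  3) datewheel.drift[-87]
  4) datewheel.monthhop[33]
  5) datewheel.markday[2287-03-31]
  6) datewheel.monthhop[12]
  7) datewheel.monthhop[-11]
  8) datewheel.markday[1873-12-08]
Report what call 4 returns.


% datewheel.monthhop(n: 3) -> 2230-12-12
% datewheel.weekday() -> Sunday
% datewheel.drift(n: -87) -> 2230-09-16
% datewheel.monthhop(n: 33) -> 2233-06-16
% datewheel.markday(d: 2287-03-31) -> 2287-03-31
% datewheel.monthhop(n: 12) -> 2288-03-31
% datewheel.monthhop(n: -11) -> 2287-04-30
% datewheel.markday(d: 1873-12-08) -> 1873-12-08

Answer: 2233-06-16


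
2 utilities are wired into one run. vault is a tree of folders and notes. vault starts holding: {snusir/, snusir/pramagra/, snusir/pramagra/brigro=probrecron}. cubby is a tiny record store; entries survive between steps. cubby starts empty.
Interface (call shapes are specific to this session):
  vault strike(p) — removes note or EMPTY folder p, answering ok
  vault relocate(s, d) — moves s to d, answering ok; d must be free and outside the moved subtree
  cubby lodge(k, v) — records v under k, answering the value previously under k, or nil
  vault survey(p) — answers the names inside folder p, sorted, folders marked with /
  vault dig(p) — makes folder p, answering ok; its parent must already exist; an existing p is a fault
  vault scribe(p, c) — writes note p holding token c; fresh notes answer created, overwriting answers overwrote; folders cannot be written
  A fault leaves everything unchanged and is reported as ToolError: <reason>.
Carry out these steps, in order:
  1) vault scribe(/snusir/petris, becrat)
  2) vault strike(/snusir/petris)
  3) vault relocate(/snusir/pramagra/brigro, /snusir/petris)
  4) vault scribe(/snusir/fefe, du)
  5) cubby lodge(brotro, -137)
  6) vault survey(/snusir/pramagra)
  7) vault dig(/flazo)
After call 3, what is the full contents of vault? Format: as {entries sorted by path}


·→ vault scribe(p→/snusir/petris, c→becrat)
·← created
·→ vault strike(p→/snusir/petris)
·← ok
·→ vault relocate(s→/snusir/pramagra/brigro, d→/snusir/petris)
·← ok
·→ vault scribe(p→/snusir/fefe, c→du)
·← created
·→ cubby lodge(k→brotro, v→-137)
·← nil
·→ vault survey(p→/snusir/pramagra)
·← []
·→ vault dig(p→/flazo)
·← ok

Answer: {snusir/, snusir/petris=probrecron, snusir/pramagra/}


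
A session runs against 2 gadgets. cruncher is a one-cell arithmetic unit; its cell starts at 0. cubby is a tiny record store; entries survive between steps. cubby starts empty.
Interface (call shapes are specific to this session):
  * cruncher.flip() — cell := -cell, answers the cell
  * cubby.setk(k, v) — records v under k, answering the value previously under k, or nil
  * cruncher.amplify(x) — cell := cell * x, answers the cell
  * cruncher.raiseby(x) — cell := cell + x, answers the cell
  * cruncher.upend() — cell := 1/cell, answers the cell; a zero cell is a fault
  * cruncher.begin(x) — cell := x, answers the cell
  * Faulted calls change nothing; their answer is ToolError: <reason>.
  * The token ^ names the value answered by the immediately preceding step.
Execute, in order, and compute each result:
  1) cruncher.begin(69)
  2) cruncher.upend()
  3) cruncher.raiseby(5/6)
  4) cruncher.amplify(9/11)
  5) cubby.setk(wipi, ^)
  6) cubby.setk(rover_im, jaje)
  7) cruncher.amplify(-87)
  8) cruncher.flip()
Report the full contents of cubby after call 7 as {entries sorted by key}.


Answer: {rover_im=jaje, wipi=351/506}

Derivation:
Invoking cruncher.begin(x=69), and observe 69.
Now I run cruncher.upend(), and get 1/69.
Using cruncher.raiseby(x=5/6), giving 39/46.
I call cruncher.amplify(x=9/11), — result: 351/506.
Using cubby.setk(k=wipi, v=^), and see nil.
Using cubby.setk(k=rover_im, v=jaje), → nil.
I call cruncher.amplify(x=-87), giving -30537/506.
I try cruncher.flip, which returns 30537/506.


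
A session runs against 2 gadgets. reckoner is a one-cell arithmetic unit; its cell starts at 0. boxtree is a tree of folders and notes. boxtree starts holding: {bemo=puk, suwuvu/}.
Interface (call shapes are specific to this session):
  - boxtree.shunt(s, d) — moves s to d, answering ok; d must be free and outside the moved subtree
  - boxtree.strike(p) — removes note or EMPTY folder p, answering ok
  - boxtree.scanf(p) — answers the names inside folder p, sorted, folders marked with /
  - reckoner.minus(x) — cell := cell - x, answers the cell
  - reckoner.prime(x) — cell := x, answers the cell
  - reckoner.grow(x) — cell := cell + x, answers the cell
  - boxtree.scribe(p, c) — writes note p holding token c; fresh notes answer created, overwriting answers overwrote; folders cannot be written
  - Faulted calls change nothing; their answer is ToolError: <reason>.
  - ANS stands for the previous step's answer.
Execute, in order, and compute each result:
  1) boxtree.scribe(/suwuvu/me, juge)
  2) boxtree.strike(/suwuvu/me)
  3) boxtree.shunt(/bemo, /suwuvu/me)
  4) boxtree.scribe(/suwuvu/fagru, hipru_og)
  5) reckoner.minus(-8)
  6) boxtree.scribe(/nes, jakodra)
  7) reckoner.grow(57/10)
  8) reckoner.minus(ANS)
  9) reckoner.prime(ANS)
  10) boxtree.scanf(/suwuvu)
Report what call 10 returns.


Answer: [fagru, me]

Derivation:
% boxtree.scribe /suwuvu/me juge
:: created
% boxtree.strike /suwuvu/me
:: ok
% boxtree.shunt /bemo /suwuvu/me
:: ok
% boxtree.scribe /suwuvu/fagru hipru_og
:: created
% reckoner.minus -8
:: 8
% boxtree.scribe /nes jakodra
:: created
% reckoner.grow 57/10
:: 137/10
% reckoner.minus ANS
:: 0
% reckoner.prime ANS
:: 0
% boxtree.scanf /suwuvu
:: [fagru, me]
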